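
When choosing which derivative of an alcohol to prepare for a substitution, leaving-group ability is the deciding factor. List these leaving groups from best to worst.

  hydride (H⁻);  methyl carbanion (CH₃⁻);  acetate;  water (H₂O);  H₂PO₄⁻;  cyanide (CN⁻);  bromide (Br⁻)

bromide (Br⁻) > water (H₂O) > H₂PO₄⁻ > acetate > cyanide (CN⁻) > hydride (H⁻) > methyl carbanion (CH₃⁻)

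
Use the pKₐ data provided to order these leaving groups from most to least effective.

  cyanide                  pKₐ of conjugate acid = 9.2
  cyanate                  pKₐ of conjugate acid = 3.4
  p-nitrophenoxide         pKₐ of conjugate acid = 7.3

Lower conjugate-acid pKₐ ⇒ weaker base ⇒ better leaving group.
Sorting by the given values: cyanate (3.4), p-nitrophenoxide (7.3), cyanide (9.2).

cyanate > p-nitrophenoxide > cyanide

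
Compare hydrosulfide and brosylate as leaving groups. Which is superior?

brosylate is the better leaving group.
pKₐ(p-BrC₆H₄SO₃H) ≈ -2.8 versus pKₐ(H₂S) ≈ 7: brosylate is the much weaker base.
Arenesulfonate with a p-bromo substituent.

brosylate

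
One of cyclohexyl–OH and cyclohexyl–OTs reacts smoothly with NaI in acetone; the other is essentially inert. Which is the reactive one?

cyclohexyl–OTs

From cyclohexyl–OH the departing group would be OH⁻ (pKₐ(H₂O) ≈ 15.7). Strong base; essentially never leaves without prior activation.
From cyclohexyl–OTs the leaving group is OTs⁻ (pKₐ(p-CH₃C₆H₄SO₃H (TsOH)) ≈ -2.8). Resonance-delocalised arenesulfonate.
(In practice cyclohexyl–OTs is made from cyclohexyl–OH by treatment with TsCl / pyridine, converting the hydroxyl into a tosylate.)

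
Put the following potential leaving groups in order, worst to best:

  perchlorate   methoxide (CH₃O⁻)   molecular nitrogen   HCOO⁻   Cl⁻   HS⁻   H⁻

The more stable X⁻ (or X) is on its own — i.e. the weaker a base it is — the better a leaving group it makes.
molecular nitrogen: no meaningful conjugate acid; N₂ departs as an exceptionally stable neutral molecule
perchlorate: pKₐ(HClO₄) ≈ -10 — extremely weak base; rarely used for safety reasons
Cl⁻: pKₐ(HCl) ≈ -7
HCOO⁻: pKₐ(HCOOH) ≈ 3.8 — resonance-stabilised carboxylate
HS⁻: pKₐ(H₂S) ≈ 7
methoxide (CH₃O⁻): pKₐ(CH₃OH) ≈ 15.5 — strong base; alkoxides do not leave unassisted
H⁻: pKₐ(H₂) ≈ 36 — extremely strong base; leaves only in special hydride-transfer contexts
Listed from poorest to best leaving group as asked.

H⁻ < methoxide (CH₃O⁻) < HS⁻ < HCOO⁻ < Cl⁻ < perchlorate < molecular nitrogen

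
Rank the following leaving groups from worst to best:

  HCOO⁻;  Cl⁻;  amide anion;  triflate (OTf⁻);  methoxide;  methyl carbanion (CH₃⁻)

Rank by basicity of the departing species: weakest base leaves most easily.
triflate (OTf⁻): pKₐ(CF₃SO₃H (triflic acid)) ≈ -14
Cl⁻: pKₐ(HCl) ≈ -7
HCOO⁻: pKₐ(HCOOH) ≈ 3.8
methoxide: pKₐ(CH₃OH) ≈ 15.5
amide anion: pKₐ(NH₃) ≈ 38
methyl carbanion (CH₃⁻): pKₐ(CH₄) ≈ 48
The question asks for worst first, so the sequence is read in increasing leaving-group ability.

methyl carbanion (CH₃⁻) < amide anion < methoxide < HCOO⁻ < Cl⁻ < triflate (OTf⁻)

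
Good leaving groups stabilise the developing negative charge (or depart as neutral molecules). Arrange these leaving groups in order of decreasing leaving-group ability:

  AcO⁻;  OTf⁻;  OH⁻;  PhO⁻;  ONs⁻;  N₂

A good leaving group is a weak base: the lower the pKₐ of its conjugate acid, the more readily it departs.
N₂: no meaningful conjugate acid; N₂ departs as an exceptionally stable neutral molecule
OTf⁻: pKₐ(CF₃SO₃H (triflic acid)) ≈ -14
ONs⁻: pKₐ(p-O₂NC₆H₄SO₃H) ≈ -3.5 — p-nitro group further stabilises the sulfonate
AcO⁻: pKₐ(CH₃COOH) ≈ 4.8
PhO⁻: pKₐ(C₆H₅OH (phenol)) ≈ 10 — resonance into the ring helps, but still a poor LG
OH⁻: pKₐ(H₂O) ≈ 15.7 — strong base; essentially never leaves without prior activation

N₂ > OTf⁻ > ONs⁻ > AcO⁻ > PhO⁻ > OH⁻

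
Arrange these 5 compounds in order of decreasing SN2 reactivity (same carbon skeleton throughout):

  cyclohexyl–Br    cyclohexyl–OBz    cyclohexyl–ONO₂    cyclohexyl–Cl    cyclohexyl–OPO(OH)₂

cyclohexyl–Br > cyclohexyl–Cl > cyclohexyl–ONO₂ > cyclohexyl–OPO(OH)₂ > cyclohexyl–OBz

With the same alkyl group throughout, only the leaving group differentiates the rates.
Leaving-group ability tracks the stability of the departed species; conjugate-acid pKₐ is the usual yardstick (lower pKₐ → better LG).
cyclohexyl–Br loses Br⁻: pKₐ(HBr) ≈ -9
cyclohexyl–Cl loses Cl⁻: pKₐ(HCl) ≈ -7
cyclohexyl–ONO₂ loses NO₃⁻: pKₐ(HNO₃) ≈ -1.3
cyclohexyl–OPO(OH)₂ loses H₂PO₄⁻: pKₐ(H₃PO₄) ≈ 2.1
cyclohexyl–OBz loses PhCOO⁻: pKₐ(C₆H₅COOH) ≈ 4.2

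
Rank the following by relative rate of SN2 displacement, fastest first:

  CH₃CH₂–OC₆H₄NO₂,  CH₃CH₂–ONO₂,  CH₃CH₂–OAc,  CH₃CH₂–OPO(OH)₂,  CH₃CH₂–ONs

CH₃CH₂–ONs > CH₃CH₂–ONO₂ > CH₃CH₂–OPO(OH)₂ > CH₃CH₂–OAc > CH₃CH₂–OC₆H₄NO₂

With the same alkyl group throughout, only the leaving group differentiates the rates.
A good leaving group is a weak base: the lower the pKₐ of its conjugate acid, the more readily it departs.
CH₃CH₂–ONs loses ONs⁻: pKₐ(p-O₂NC₆H₄SO₃H) ≈ -3.5
CH₃CH₂–ONO₂ loses NO₃⁻: pKₐ(HNO₃) ≈ -1.3
CH₃CH₂–OPO(OH)₂ loses H₂PO₄⁻: pKₐ(H₃PO₄) ≈ 2.1
CH₃CH₂–OAc loses AcO⁻: pKₐ(CH₃COOH) ≈ 4.8
CH₃CH₂–OC₆H₄NO₂ loses p-O₂N–C₆H₄–O⁻: pKₐ(p-nitrophenol) ≈ 7.2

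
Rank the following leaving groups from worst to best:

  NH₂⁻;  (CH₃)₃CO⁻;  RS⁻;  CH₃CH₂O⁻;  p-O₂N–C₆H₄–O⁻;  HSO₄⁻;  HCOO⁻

NH₂⁻ < (CH₃)₃CO⁻ < CH₃CH₂O⁻ < RS⁻ < p-O₂N–C₆H₄–O⁻ < HCOO⁻ < HSO₄⁻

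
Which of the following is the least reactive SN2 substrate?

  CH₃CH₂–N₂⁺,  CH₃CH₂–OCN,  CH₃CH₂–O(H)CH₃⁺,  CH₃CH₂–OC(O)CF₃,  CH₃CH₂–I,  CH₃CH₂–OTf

CH₃CH₂–OCN

The skeletons are identical, so relative rate is governed entirely by leaving-group ability.
Rank by basicity of the departing species: weakest base leaves most easily.
CH₃CH₂–N₂⁺ loses N₂: no meaningful conjugate acid; N₂ departs as an exceptionally stable neutral molecule
CH₃CH₂–OTf loses OTf⁻: pKₐ(CF₃SO₃H (triflic acid)) ≈ -14
CH₃CH₂–I loses I⁻: pKₐ(HI) ≈ -10
CH₃CH₂–O(H)CH₃⁺ loses R'OH: pKₐ(R'OH₂⁺) ≈ -2.4
CH₃CH₂–OC(O)CF₃ loses CF₃COO⁻: pKₐ(CF₃COOH) ≈ 0.2
CH₃CH₂–OCN loses NCO⁻: pKₐ(HOCN) ≈ 3.5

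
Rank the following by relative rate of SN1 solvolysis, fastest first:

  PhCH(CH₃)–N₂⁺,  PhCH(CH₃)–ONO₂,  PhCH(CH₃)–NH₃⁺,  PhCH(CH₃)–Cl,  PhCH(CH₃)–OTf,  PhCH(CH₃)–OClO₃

The skeletons are identical, so relative rate is governed entirely by leaving-group ability.
Rank by basicity of the departing species: weakest base leaves most easily.
PhCH(CH₃)–N₂⁺ loses N₂: no meaningful conjugate acid; N₂ departs as an exceptionally stable neutral molecule
PhCH(CH₃)–OTf loses OTf⁻: pKₐ(CF₃SO₃H (triflic acid)) ≈ -14
PhCH(CH₃)–OClO₃ loses ClO₄⁻: pKₐ(HClO₄) ≈ -10
PhCH(CH₃)–Cl loses Cl⁻: pKₐ(HCl) ≈ -7
PhCH(CH₃)–ONO₂ loses NO₃⁻: pKₐ(HNO₃) ≈ -1.3
PhCH(CH₃)–NH₃⁺ loses NH₃: pKₐ(NH₄⁺) ≈ 9.2

PhCH(CH₃)–N₂⁺ > PhCH(CH₃)–OTf > PhCH(CH₃)–OClO₃ > PhCH(CH₃)–Cl > PhCH(CH₃)–ONO₂ > PhCH(CH₃)–NH₃⁺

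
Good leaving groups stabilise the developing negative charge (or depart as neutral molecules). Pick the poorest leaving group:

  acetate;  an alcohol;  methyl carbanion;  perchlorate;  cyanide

methyl carbanion

Rank by basicity of the departing species: weakest base leaves most easily.
perchlorate: pKₐ(HClO₄) ≈ -10
an alcohol: pKₐ(R'OH₂⁺) ≈ -2.4
acetate: pKₐ(CH₃COOH) ≈ 4.8
cyanide: pKₐ(HCN) ≈ 9.2
methyl carbanion: pKₐ(CH₄) ≈ 48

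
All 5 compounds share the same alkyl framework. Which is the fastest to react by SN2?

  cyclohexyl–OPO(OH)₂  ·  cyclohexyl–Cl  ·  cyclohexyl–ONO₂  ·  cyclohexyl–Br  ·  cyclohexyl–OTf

cyclohexyl–OTf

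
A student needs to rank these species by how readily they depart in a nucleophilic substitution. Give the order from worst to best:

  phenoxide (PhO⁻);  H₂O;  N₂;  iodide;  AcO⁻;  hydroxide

hydroxide < phenoxide (PhO⁻) < AcO⁻ < H₂O < iodide < N₂

A good leaving group is a weak base: the lower the pKₐ of its conjugate acid, the more readily it departs.
N₂: no meaningful conjugate acid; N₂ departs as an exceptionally stable neutral molecule
iodide: pKₐ(HI) ≈ -10
H₂O: pKₐ(H₃O⁺) ≈ -1.7
AcO⁻: pKₐ(CH₃COOH) ≈ 4.8
phenoxide (PhO⁻): pKₐ(C₆H₅OH (phenol)) ≈ 10
hydroxide: pKₐ(H₂O) ≈ 15.7
Listed from poorest to best leaving group as asked.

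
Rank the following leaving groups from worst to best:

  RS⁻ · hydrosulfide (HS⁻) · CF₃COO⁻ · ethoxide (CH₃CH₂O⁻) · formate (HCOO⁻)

ethoxide (CH₃CH₂O⁻) < RS⁻ < hydrosulfide (HS⁻) < formate (HCOO⁻) < CF₃COO⁻

The more stable X⁻ (or X) is on its own — i.e. the weaker a base it is — the better a leaving group it makes.
CF₃COO⁻: pKₐ(CF₃COOH) ≈ 0.2 — strongly electron-withdrawing CF₃ stabilises the carboxylate
formate (HCOO⁻): pKₐ(HCOOH) ≈ 3.8 — resonance-stabilised carboxylate
hydrosulfide (HS⁻): pKₐ(H₂S) ≈ 7 — larger and more polarisable than the oxygen analogue
RS⁻: pKₐ(RSH (a thiol)) ≈ 10.5 — moderately basic; rarely leaves without activation
ethoxide (CH₃CH₂O⁻): pKₐ(CH₃CH₂OH) ≈ 16
Listed from poorest to best leaving group as asked.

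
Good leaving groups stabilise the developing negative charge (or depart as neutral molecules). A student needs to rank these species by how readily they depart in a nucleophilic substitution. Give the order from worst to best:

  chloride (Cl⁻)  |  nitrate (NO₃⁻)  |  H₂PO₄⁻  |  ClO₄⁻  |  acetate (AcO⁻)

ClO₄⁻: pKₐ(HClO₄) ≈ -10 — extremely weak base; rarely used for safety reasons
chloride (Cl⁻): pKₐ(HCl) ≈ -7
nitrate (NO₃⁻): pKₐ(HNO₃) ≈ -1.3 — resonance-delocalised over three oxygens
H₂PO₄⁻: pKₐ(H₃PO₄) ≈ 2.1
acetate (AcO⁻): pKₐ(CH₃COOH) ≈ 4.8 — resonance-stabilised but still a weak base
Listed from poorest to best leaving group as asked.

acetate (AcO⁻) < H₂PO₄⁻ < nitrate (NO₃⁻) < chloride (Cl⁻) < ClO₄⁻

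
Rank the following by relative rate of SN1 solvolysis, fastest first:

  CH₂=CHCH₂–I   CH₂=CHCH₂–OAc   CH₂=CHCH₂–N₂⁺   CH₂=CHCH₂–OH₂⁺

CH₂=CHCH₂–N₂⁺ > CH₂=CHCH₂–I > CH₂=CHCH₂–OH₂⁺ > CH₂=CHCH₂–OAc

Same R in every case — rank the leaving groups.
Leaving-group ability tracks the stability of the departed species; conjugate-acid pKₐ is the usual yardstick (lower pKₐ → better LG).
CH₂=CHCH₂–N₂⁺ loses N₂: no meaningful conjugate acid; N₂ departs as an exceptionally stable neutral molecule
CH₂=CHCH₂–I loses I⁻: pKₐ(HI) ≈ -10
CH₂=CHCH₂–OH₂⁺ loses H₂O: pKₐ(H₃O⁺) ≈ -1.7
CH₂=CHCH₂–OAc loses AcO⁻: pKₐ(CH₃COOH) ≈ 4.8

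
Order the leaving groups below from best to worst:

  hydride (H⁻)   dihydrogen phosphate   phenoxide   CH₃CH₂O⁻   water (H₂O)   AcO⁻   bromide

bromide > water (H₂O) > dihydrogen phosphate > AcO⁻ > phenoxide > CH₃CH₂O⁻ > hydride (H⁻)

A good leaving group is a weak base: the lower the pKₐ of its conjugate acid, the more readily it departs.
bromide: pKₐ(HBr) ≈ -9
water (H₂O): pKₐ(H₃O⁺) ≈ -1.7
dihydrogen phosphate: pKₐ(H₃PO₄) ≈ 2.1
AcO⁻: pKₐ(CH₃COOH) ≈ 4.8
phenoxide: pKₐ(C₆H₅OH (phenol)) ≈ 10
CH₃CH₂O⁻: pKₐ(CH₃CH₂OH) ≈ 16
hydride (H⁻): pKₐ(H₂) ≈ 36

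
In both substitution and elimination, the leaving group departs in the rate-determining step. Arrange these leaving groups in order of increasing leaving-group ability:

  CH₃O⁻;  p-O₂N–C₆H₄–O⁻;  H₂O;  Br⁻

The more stable X⁻ (or X) is on its own — i.e. the weaker a base it is — the better a leaving group it makes.
Br⁻: pKₐ(HBr) ≈ -9
H₂O: pKₐ(H₃O⁺) ≈ -1.7
p-O₂N–C₆H₄–O⁻: pKₐ(p-nitrophenol) ≈ 7.2
CH₃O⁻: pKₐ(CH₃OH) ≈ 15.5 — strong base; alkoxides do not leave unassisted
The question asks for worst first, so the sequence is read in increasing leaving-group ability.

CH₃O⁻ < p-O₂N–C₆H₄–O⁻ < H₂O < Br⁻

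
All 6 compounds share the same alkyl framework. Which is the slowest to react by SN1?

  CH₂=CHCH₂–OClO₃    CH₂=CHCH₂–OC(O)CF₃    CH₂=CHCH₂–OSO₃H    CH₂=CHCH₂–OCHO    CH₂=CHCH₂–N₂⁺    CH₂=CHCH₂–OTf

Identical carbon frameworks mean the comparison reduces to leaving-group quality.
Rank by basicity of the departing species: weakest base leaves most easily.
CH₂=CHCH₂–N₂⁺ loses N₂: no meaningful conjugate acid; N₂ departs as an exceptionally stable neutral molecule
CH₂=CHCH₂–OTf loses OTf⁻: pKₐ(CF₃SO₃H (triflic acid)) ≈ -14
CH₂=CHCH₂–OClO₃ loses ClO₄⁻: pKₐ(HClO₄) ≈ -10
CH₂=CHCH₂–OSO₃H loses HSO₄⁻: pKₐ(H₂SO₄) ≈ -3
CH₂=CHCH₂–OC(O)CF₃ loses CF₃COO⁻: pKₐ(CF₃COOH) ≈ 0.2
CH₂=CHCH₂–OCHO loses HCOO⁻: pKₐ(HCOOH) ≈ 3.8

CH₂=CHCH₂–OCHO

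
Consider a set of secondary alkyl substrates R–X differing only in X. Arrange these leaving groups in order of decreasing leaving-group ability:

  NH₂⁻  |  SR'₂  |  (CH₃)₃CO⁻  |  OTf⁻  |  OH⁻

OTf⁻ > SR'₂ > OH⁻ > (CH₃)₃CO⁻ > NH₂⁻

Rank by basicity of the departing species: weakest base leaves most easily.
OTf⁻: pKₐ(CF₃SO₃H (triflic acid)) ≈ -14
SR'₂: pKₐ(R'₂SH⁺) ≈ -7
OH⁻: pKₐ(H₂O) ≈ 15.7
(CH₃)₃CO⁻: pKₐ(t-BuOH) ≈ 18
NH₂⁻: pKₐ(NH₃) ≈ 38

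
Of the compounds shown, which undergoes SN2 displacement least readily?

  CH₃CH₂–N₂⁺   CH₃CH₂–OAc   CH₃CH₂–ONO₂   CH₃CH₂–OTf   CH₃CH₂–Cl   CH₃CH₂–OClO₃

CH₃CH₂–OAc

The skeletons are identical, so relative rate is governed entirely by leaving-group ability.
Rank by basicity of the departing species: weakest base leaves most easily.
CH₃CH₂–N₂⁺ loses N₂: no meaningful conjugate acid; N₂ departs as an exceptionally stable neutral molecule
CH₃CH₂–OTf loses OTf⁻: pKₐ(CF₃SO₃H (triflic acid)) ≈ -14
CH₃CH₂–OClO₃ loses ClO₄⁻: pKₐ(HClO₄) ≈ -10
CH₃CH₂–Cl loses Cl⁻: pKₐ(HCl) ≈ -7
CH₃CH₂–ONO₂ loses NO₃⁻: pKₐ(HNO₃) ≈ -1.3
CH₃CH₂–OAc loses AcO⁻: pKₐ(CH₃COOH) ≈ 4.8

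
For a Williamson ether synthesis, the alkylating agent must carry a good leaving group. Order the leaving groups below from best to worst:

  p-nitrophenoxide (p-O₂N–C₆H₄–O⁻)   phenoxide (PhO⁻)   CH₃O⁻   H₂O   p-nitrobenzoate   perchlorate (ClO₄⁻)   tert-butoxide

A good leaving group is a weak base: the lower the pKₐ of its conjugate acid, the more readily it departs.
perchlorate (ClO₄⁻): pKₐ(HClO₄) ≈ -10 — extremely weak base; rarely used for safety reasons
H₂O: pKₐ(H₃O⁺) ≈ -1.7 — neutral; leaves from a protonated alcohol (R–OH₂⁺)
p-nitrobenzoate: pKₐ(p-nitrobenzoic acid) ≈ 3.4
p-nitrophenoxide (p-O₂N–C₆H₄–O⁻): pKₐ(p-nitrophenol) ≈ 7.2 — nitro group delocalises the charge; the classic chromogenic LG
phenoxide (PhO⁻): pKₐ(C₆H₅OH (phenol)) ≈ 10 — resonance into the ring helps, but still a poor LG
CH₃O⁻: pKₐ(CH₃OH) ≈ 15.5
tert-butoxide: pKₐ(t-BuOH) ≈ 18 — bulky, strongly basic alkoxide

perchlorate (ClO₄⁻) > H₂O > p-nitrobenzoate > p-nitrophenoxide (p-O₂N–C₆H₄–O⁻) > phenoxide (PhO⁻) > CH₃O⁻ > tert-butoxide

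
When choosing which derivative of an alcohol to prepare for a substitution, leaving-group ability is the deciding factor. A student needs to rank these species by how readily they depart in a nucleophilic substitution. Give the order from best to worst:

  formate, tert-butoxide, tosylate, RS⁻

The more stable X⁻ (or X) is on its own — i.e. the weaker a base it is — the better a leaving group it makes.
tosylate: pKₐ(p-CH₃C₆H₄SO₃H (TsOH)) ≈ -2.8
formate: pKₐ(HCOOH) ≈ 3.8 — resonance-stabilised carboxylate
RS⁻: pKₐ(RSH (a thiol)) ≈ 10.5 — moderately basic; rarely leaves without activation
tert-butoxide: pKₐ(t-BuOH) ≈ 18

tosylate > formate > RS⁻ > tert-butoxide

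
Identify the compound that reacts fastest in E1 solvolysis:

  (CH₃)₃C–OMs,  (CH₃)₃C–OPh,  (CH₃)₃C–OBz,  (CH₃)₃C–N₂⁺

Identical carbon frameworks mean the comparison reduces to leaving-group quality.
The more stable X⁻ (or X) is on its own — i.e. the weaker a base it is — the better a leaving group it makes.
(CH₃)₃C–N₂⁺ loses N₂: no meaningful conjugate acid; N₂ departs as an exceptionally stable neutral molecule
(CH₃)₃C–OMs loses OMs⁻: pKₐ(CH₃SO₃H (MsOH)) ≈ -1.9
(CH₃)₃C–OBz loses PhCOO⁻: pKₐ(C₆H₅COOH) ≈ 4.2
(CH₃)₃C–OPh loses PhO⁻: pKₐ(C₆H₅OH (phenol)) ≈ 10

(CH₃)₃C–N₂⁺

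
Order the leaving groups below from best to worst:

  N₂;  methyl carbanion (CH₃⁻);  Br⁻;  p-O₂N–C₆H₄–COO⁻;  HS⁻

N₂ > Br⁻ > p-O₂N–C₆H₄–COO⁻ > HS⁻ > methyl carbanion (CH₃⁻)

Rank by basicity of the departing species: weakest base leaves most easily.
N₂: no meaningful conjugate acid; N₂ departs as an exceptionally stable neutral molecule
Br⁻: pKₐ(HBr) ≈ -9
p-O₂N–C₆H₄–COO⁻: pKₐ(p-nitrobenzoic acid) ≈ 3.4
HS⁻: pKₐ(H₂S) ≈ 7
methyl carbanion (CH₃⁻): pKₐ(CH₄) ≈ 48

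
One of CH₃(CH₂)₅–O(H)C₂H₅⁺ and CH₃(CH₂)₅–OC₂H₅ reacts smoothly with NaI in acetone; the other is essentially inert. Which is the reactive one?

From CH₃(CH₂)₅–OC₂H₅ the departing group would be CH₃CH₂O⁻ (pKₐ(CH₃CH₂OH) ≈ 16). Strong base; alkoxides do not leave unassisted.
From CH₃(CH₂)₅–O(H)C₂H₅⁺ the leaving group is R'OH (pKₐ(R'OH₂⁺) ≈ -2.4). Neutral; leaves from a protonated ether (an oxonium ion, R–O(H)R'⁺).
(In practice CH₃(CH₂)₅–O(H)C₂H₅⁺ is made from CH₃(CH₂)₅–OC₂H₅ by protonation with concentrated HBr, allowing neutral ethanol, rather than ethoxide, to depart.)

CH₃(CH₂)₅–O(H)C₂H₅⁺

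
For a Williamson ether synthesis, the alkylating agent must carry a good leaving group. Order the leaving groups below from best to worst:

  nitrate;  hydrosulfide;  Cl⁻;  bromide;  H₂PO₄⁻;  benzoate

bromide: pKₐ(HBr) ≈ -9
Cl⁻: pKₐ(HCl) ≈ -7
nitrate: pKₐ(HNO₃) ≈ -1.3
H₂PO₄⁻: pKₐ(H₃PO₄) ≈ 2.1
benzoate: pKₐ(C₆H₅COOH) ≈ 4.2
hydrosulfide: pKₐ(H₂S) ≈ 7

bromide > Cl⁻ > nitrate > H₂PO₄⁻ > benzoate > hydrosulfide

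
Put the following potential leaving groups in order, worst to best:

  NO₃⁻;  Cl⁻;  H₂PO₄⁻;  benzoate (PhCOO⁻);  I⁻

benzoate (PhCOO⁻) < H₂PO₄⁻ < NO₃⁻ < Cl⁻ < I⁻

Rank by basicity of the departing species: weakest base leaves most easily.
I⁻: pKₐ(HI) ≈ -10
Cl⁻: pKₐ(HCl) ≈ -7
NO₃⁻: pKₐ(HNO₃) ≈ -1.3 — resonance-delocalised over three oxygens
H₂PO₄⁻: pKₐ(H₃PO₄) ≈ 2.1 — moderate base; biological leaving group after further activation
benzoate (PhCOO⁻): pKₐ(C₆H₅COOH) ≈ 4.2 — aryl carboxylate
The question asks for worst first, so the sequence is read in increasing leaving-group ability.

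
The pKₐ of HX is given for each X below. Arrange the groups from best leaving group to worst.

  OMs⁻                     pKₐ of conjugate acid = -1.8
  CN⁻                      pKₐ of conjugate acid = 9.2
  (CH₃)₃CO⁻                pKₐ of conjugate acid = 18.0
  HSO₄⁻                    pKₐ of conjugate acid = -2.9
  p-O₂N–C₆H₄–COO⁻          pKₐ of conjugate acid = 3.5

Lower conjugate-acid pKₐ ⇒ weaker base ⇒ better leaving group.
Sorting by the given values: HSO₄⁻ (-2.9), OMs⁻ (-1.8), p-O₂N–C₆H₄–COO⁻ (3.5), CN⁻ (9.2), (CH₃)₃CO⁻ (18.0).

HSO₄⁻ > OMs⁻ > p-O₂N–C₆H₄–COO⁻ > CN⁻ > (CH₃)₃CO⁻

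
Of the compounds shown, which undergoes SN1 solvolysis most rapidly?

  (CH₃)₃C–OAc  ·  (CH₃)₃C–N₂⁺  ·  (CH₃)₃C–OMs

Same R in every case — rank the leaving groups.
Leaving-group ability tracks the stability of the departed species; conjugate-acid pKₐ is the usual yardstick (lower pKₐ → better LG).
(CH₃)₃C–N₂⁺ loses N₂: no meaningful conjugate acid; N₂ departs as an exceptionally stable neutral molecule
(CH₃)₃C–OMs loses OMs⁻: pKₐ(CH₃SO₃H (MsOH)) ≈ -1.9
(CH₃)₃C–OAc loses AcO⁻: pKₐ(CH₃COOH) ≈ 4.8

(CH₃)₃C–N₂⁺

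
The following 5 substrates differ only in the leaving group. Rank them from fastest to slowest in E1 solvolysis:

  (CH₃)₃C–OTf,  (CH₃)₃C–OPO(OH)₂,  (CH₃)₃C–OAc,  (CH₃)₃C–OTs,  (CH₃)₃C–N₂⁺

(CH₃)₃C–N₂⁺ > (CH₃)₃C–OTf > (CH₃)₃C–OTs > (CH₃)₃C–OPO(OH)₂ > (CH₃)₃C–OAc

Identical carbon frameworks mean the comparison reduces to leaving-group quality.
A good leaving group is a weak base: the lower the pKₐ of its conjugate acid, the more readily it departs.
(CH₃)₃C–N₂⁺ loses N₂: no meaningful conjugate acid; N₂ departs as an exceptionally stable neutral molecule
(CH₃)₃C–OTf loses OTf⁻: pKₐ(CF₃SO₃H (triflic acid)) ≈ -14
(CH₃)₃C–OTs loses OTs⁻: pKₐ(p-CH₃C₆H₄SO₃H (TsOH)) ≈ -2.8
(CH₃)₃C–OPO(OH)₂ loses H₂PO₄⁻: pKₐ(H₃PO₄) ≈ 2.1
(CH₃)₃C–OAc loses AcO⁻: pKₐ(CH₃COOH) ≈ 4.8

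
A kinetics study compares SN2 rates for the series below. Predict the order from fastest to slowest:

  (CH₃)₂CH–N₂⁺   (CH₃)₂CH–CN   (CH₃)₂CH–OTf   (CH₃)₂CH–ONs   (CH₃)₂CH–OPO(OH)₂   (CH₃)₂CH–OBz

(CH₃)₂CH–N₂⁺ > (CH₃)₂CH–OTf > (CH₃)₂CH–ONs > (CH₃)₂CH–OPO(OH)₂ > (CH₃)₂CH–OBz > (CH₃)₂CH–CN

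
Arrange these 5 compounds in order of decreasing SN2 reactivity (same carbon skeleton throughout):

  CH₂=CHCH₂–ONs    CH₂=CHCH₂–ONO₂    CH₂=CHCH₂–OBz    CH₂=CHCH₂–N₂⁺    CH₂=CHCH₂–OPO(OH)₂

CH₂=CHCH₂–N₂⁺ > CH₂=CHCH₂–ONs > CH₂=CHCH₂–ONO₂ > CH₂=CHCH₂–OPO(OH)₂ > CH₂=CHCH₂–OBz

Identical carbon frameworks mean the comparison reduces to leaving-group quality.
A good leaving group is a weak base: the lower the pKₐ of its conjugate acid, the more readily it departs.
CH₂=CHCH₂–N₂⁺ loses N₂: no meaningful conjugate acid; N₂ departs as an exceptionally stable neutral molecule
CH₂=CHCH₂–ONs loses ONs⁻: pKₐ(p-O₂NC₆H₄SO₃H) ≈ -3.5
CH₂=CHCH₂–ONO₂ loses NO₃⁻: pKₐ(HNO₃) ≈ -1.3
CH₂=CHCH₂–OPO(OH)₂ loses H₂PO₄⁻: pKₐ(H₃PO₄) ≈ 2.1
CH₂=CHCH₂–OBz loses PhCOO⁻: pKₐ(C₆H₅COOH) ≈ 4.2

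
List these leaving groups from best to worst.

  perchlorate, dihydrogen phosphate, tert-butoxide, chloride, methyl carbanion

Leaving-group ability tracks the stability of the departed species; conjugate-acid pKₐ is the usual yardstick (lower pKₐ → better LG).
perchlorate: pKₐ(HClO₄) ≈ -10 — extremely weak base; rarely used for safety reasons
chloride: pKₐ(HCl) ≈ -7 — moderately weak base
dihydrogen phosphate: pKₐ(H₃PO₄) ≈ 2.1 — moderate base; biological leaving group after further activation
tert-butoxide: pKₐ(t-BuOH) ≈ 18
methyl carbanion: pKₐ(CH₄) ≈ 48 — unstabilised carbanion; the worst conceivable leaving group

perchlorate > chloride > dihydrogen phosphate > tert-butoxide > methyl carbanion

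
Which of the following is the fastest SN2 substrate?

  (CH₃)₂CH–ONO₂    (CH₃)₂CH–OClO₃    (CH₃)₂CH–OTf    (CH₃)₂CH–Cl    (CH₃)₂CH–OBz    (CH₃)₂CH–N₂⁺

Same R in every case — rank the leaving groups.
The more stable X⁻ (or X) is on its own — i.e. the weaker a base it is — the better a leaving group it makes.
(CH₃)₂CH–N₂⁺ loses N₂: no meaningful conjugate acid; N₂ departs as an exceptionally stable neutral molecule
(CH₃)₂CH–OTf loses OTf⁻: pKₐ(CF₃SO₃H (triflic acid)) ≈ -14
(CH₃)₂CH–OClO₃ loses ClO₄⁻: pKₐ(HClO₄) ≈ -10
(CH₃)₂CH–Cl loses Cl⁻: pKₐ(HCl) ≈ -7
(CH₃)₂CH–ONO₂ loses NO₃⁻: pKₐ(HNO₃) ≈ -1.3
(CH₃)₂CH–OBz loses PhCOO⁻: pKₐ(C₆H₅COOH) ≈ 4.2

(CH₃)₂CH–N₂⁺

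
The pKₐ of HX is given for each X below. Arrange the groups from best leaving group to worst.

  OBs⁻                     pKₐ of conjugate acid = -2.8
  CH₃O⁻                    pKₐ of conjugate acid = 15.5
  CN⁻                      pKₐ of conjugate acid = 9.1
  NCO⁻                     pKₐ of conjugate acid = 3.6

Lower conjugate-acid pKₐ ⇒ weaker base ⇒ better leaving group.
Sorting by the given values: OBs⁻ (-2.8), NCO⁻ (3.6), CN⁻ (9.1), CH₃O⁻ (15.5).

OBs⁻ > NCO⁻ > CN⁻ > CH₃O⁻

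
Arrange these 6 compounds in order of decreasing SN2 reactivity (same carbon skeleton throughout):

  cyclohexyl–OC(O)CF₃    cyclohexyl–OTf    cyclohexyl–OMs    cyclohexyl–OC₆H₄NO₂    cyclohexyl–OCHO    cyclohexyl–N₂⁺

The skeletons are identical, so relative rate is governed entirely by leaving-group ability.
The more stable X⁻ (or X) is on its own — i.e. the weaker a base it is — the better a leaving group it makes.
cyclohexyl–N₂⁺ loses N₂: no meaningful conjugate acid; N₂ departs as an exceptionally stable neutral molecule
cyclohexyl–OTf loses OTf⁻: pKₐ(CF₃SO₃H (triflic acid)) ≈ -14
cyclohexyl–OMs loses OMs⁻: pKₐ(CH₃SO₃H (MsOH)) ≈ -1.9
cyclohexyl–OC(O)CF₃ loses CF₃COO⁻: pKₐ(CF₃COOH) ≈ 0.2
cyclohexyl–OCHO loses HCOO⁻: pKₐ(HCOOH) ≈ 3.8
cyclohexyl–OC₆H₄NO₂ loses p-O₂N–C₆H₄–O⁻: pKₐ(p-nitrophenol) ≈ 7.2

cyclohexyl–N₂⁺ > cyclohexyl–OTf > cyclohexyl–OMs > cyclohexyl–OC(O)CF₃ > cyclohexyl–OCHO > cyclohexyl–OC₆H₄NO₂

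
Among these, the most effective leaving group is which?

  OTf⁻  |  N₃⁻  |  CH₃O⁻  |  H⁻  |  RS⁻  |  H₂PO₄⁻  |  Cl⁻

Rank by basicity of the departing species: weakest base leaves most easily.
OTf⁻: pKₐ(CF₃SO₃H (triflic acid)) ≈ -14
Cl⁻: pKₐ(HCl) ≈ -7
H₂PO₄⁻: pKₐ(H₃PO₄) ≈ 2.1
N₃⁻: pKₐ(HN₃) ≈ 4.7
RS⁻: pKₐ(RSH (a thiol)) ≈ 10.5
CH₃O⁻: pKₐ(CH₃OH) ≈ 15.5
H⁻: pKₐ(H₂) ≈ 36

OTf⁻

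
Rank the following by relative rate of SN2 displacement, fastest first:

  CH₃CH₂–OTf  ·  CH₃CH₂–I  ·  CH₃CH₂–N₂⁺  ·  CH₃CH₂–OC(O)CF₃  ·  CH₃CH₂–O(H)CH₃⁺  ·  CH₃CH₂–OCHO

CH₃CH₂–N₂⁺ > CH₃CH₂–OTf > CH₃CH₂–I > CH₃CH₂–O(H)CH₃⁺ > CH₃CH₂–OC(O)CF₃ > CH₃CH₂–OCHO

With the same alkyl group throughout, only the leaving group differentiates the rates.
A good leaving group is a weak base: the lower the pKₐ of its conjugate acid, the more readily it departs.
CH₃CH₂–N₂⁺ loses N₂: no meaningful conjugate acid; N₂ departs as an exceptionally stable neutral molecule
CH₃CH₂–OTf loses OTf⁻: pKₐ(CF₃SO₃H (triflic acid)) ≈ -14
CH₃CH₂–I loses I⁻: pKₐ(HI) ≈ -10
CH₃CH₂–O(H)CH₃⁺ loses R'OH: pKₐ(R'OH₂⁺) ≈ -2.4
CH₃CH₂–OC(O)CF₃ loses CF₃COO⁻: pKₐ(CF₃COOH) ≈ 0.2
CH₃CH₂–OCHO loses HCOO⁻: pKₐ(HCOOH) ≈ 3.8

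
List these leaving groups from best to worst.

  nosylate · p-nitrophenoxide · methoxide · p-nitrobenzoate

Rank by basicity of the departing species: weakest base leaves most easily.
nosylate: pKₐ(p-O₂NC₆H₄SO₃H) ≈ -3.5
p-nitrobenzoate: pKₐ(p-nitrobenzoic acid) ≈ 3.4 — electron-withdrawing nitro group stabilises the carboxylate
p-nitrophenoxide: pKₐ(p-nitrophenol) ≈ 7.2
methoxide: pKₐ(CH₃OH) ≈ 15.5

nosylate > p-nitrobenzoate > p-nitrophenoxide > methoxide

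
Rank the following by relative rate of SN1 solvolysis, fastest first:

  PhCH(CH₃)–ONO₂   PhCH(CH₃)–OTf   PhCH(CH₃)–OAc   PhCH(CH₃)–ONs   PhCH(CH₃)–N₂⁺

With the same alkyl group throughout, only the leaving group differentiates the rates.
Rank by basicity of the departing species: weakest base leaves most easily.
PhCH(CH₃)–N₂⁺ loses N₂: no meaningful conjugate acid; N₂ departs as an exceptionally stable neutral molecule
PhCH(CH₃)–OTf loses OTf⁻: pKₐ(CF₃SO₃H (triflic acid)) ≈ -14
PhCH(CH₃)–ONs loses ONs⁻: pKₐ(p-O₂NC₆H₄SO₃H) ≈ -3.5
PhCH(CH₃)–ONO₂ loses NO₃⁻: pKₐ(HNO₃) ≈ -1.3
PhCH(CH₃)–OAc loses AcO⁻: pKₐ(CH₃COOH) ≈ 4.8

PhCH(CH₃)–N₂⁺ > PhCH(CH₃)–OTf > PhCH(CH₃)–ONs > PhCH(CH₃)–ONO₂ > PhCH(CH₃)–OAc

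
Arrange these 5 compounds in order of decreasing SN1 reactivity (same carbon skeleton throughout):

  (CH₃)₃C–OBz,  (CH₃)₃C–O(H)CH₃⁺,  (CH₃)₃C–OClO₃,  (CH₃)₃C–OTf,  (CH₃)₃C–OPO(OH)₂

(CH₃)₃C–OTf > (CH₃)₃C–OClO₃ > (CH₃)₃C–O(H)CH₃⁺ > (CH₃)₃C–OPO(OH)₂ > (CH₃)₃C–OBz

With the same alkyl group throughout, only the leaving group differentiates the rates.
The more stable X⁻ (or X) is on its own — i.e. the weaker a base it is — the better a leaving group it makes.
(CH₃)₃C–OTf loses OTf⁻: pKₐ(CF₃SO₃H (triflic acid)) ≈ -14
(CH₃)₃C–OClO₃ loses ClO₄⁻: pKₐ(HClO₄) ≈ -10
(CH₃)₃C–O(H)CH₃⁺ loses R'OH: pKₐ(R'OH₂⁺) ≈ -2.4
(CH₃)₃C–OPO(OH)₂ loses H₂PO₄⁻: pKₐ(H₃PO₄) ≈ 2.1
(CH₃)₃C–OBz loses PhCOO⁻: pKₐ(C₆H₅COOH) ≈ 4.2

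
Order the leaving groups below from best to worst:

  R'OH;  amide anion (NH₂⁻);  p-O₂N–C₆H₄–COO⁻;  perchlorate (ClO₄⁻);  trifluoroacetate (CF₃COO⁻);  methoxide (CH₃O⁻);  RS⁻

perchlorate (ClO₄⁻) > R'OH > trifluoroacetate (CF₃COO⁻) > p-O₂N–C₆H₄–COO⁻ > RS⁻ > methoxide (CH₃O⁻) > amide anion (NH₂⁻)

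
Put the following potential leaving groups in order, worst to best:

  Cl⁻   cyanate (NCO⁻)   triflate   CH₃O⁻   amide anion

triflate: pKₐ(CF₃SO₃H (triflic acid)) ≈ -14
Cl⁻: pKₐ(HCl) ≈ -7
cyanate (NCO⁻): pKₐ(HOCN) ≈ 3.5
CH₃O⁻: pKₐ(CH₃OH) ≈ 15.5
amide anion: pKₐ(NH₃) ≈ 38
The question asks for worst first, so the sequence is read in increasing leaving-group ability.

amide anion < CH₃O⁻ < cyanate (NCO⁻) < Cl⁻ < triflate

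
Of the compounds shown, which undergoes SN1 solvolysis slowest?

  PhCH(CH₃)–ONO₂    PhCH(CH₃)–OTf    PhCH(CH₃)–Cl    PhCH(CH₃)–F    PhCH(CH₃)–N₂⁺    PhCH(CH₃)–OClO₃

Same R in every case — rank the leaving groups.
Leaving-group ability tracks the stability of the departed species; conjugate-acid pKₐ is the usual yardstick (lower pKₐ → better LG).
PhCH(CH₃)–N₂⁺ loses N₂: no meaningful conjugate acid; N₂ departs as an exceptionally stable neutral molecule
PhCH(CH₃)–OTf loses OTf⁻: pKₐ(CF₃SO₃H (triflic acid)) ≈ -14
PhCH(CH₃)–OClO₃ loses ClO₄⁻: pKₐ(HClO₄) ≈ -10
PhCH(CH₃)–Cl loses Cl⁻: pKₐ(HCl) ≈ -7
PhCH(CH₃)–ONO₂ loses NO₃⁻: pKₐ(HNO₃) ≈ -1.3
PhCH(CH₃)–F loses F⁻: pKₐ(HF) ≈ 3.2

PhCH(CH₃)–F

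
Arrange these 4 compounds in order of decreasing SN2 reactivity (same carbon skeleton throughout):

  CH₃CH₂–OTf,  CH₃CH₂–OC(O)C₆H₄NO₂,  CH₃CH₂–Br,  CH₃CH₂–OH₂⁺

CH₃CH₂–OTf > CH₃CH₂–Br > CH₃CH₂–OH₂⁺ > CH₃CH₂–OC(O)C₆H₄NO₂

The skeletons are identical, so relative rate is governed entirely by leaving-group ability.
Leaving-group ability tracks the stability of the departed species; conjugate-acid pKₐ is the usual yardstick (lower pKₐ → better LG).
CH₃CH₂–OTf loses OTf⁻: pKₐ(CF₃SO₃H (triflic acid)) ≈ -14
CH₃CH₂–Br loses Br⁻: pKₐ(HBr) ≈ -9
CH₃CH₂–OH₂⁺ loses H₂O: pKₐ(H₃O⁺) ≈ -1.7
CH₃CH₂–OC(O)C₆H₄NO₂ loses p-O₂N–C₆H₄–COO⁻: pKₐ(p-nitrobenzoic acid) ≈ 3.4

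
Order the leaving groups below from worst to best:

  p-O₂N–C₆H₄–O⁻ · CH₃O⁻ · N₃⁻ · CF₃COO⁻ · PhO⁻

CH₃O⁻ < PhO⁻ < p-O₂N–C₆H₄–O⁻ < N₃⁻ < CF₃COO⁻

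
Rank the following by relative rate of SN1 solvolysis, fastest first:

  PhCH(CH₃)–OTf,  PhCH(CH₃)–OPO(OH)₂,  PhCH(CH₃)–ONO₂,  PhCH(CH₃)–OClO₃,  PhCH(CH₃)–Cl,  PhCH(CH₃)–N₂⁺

PhCH(CH₃)–N₂⁺ > PhCH(CH₃)–OTf > PhCH(CH₃)–OClO₃ > PhCH(CH₃)–Cl > PhCH(CH₃)–ONO₂ > PhCH(CH₃)–OPO(OH)₂

Identical carbon frameworks mean the comparison reduces to leaving-group quality.
Leaving-group ability tracks the stability of the departed species; conjugate-acid pKₐ is the usual yardstick (lower pKₐ → better LG).
PhCH(CH₃)–N₂⁺ loses N₂: no meaningful conjugate acid; N₂ departs as an exceptionally stable neutral molecule
PhCH(CH₃)–OTf loses OTf⁻: pKₐ(CF₃SO₃H (triflic acid)) ≈ -14
PhCH(CH₃)–OClO₃ loses ClO₄⁻: pKₐ(HClO₄) ≈ -10
PhCH(CH₃)–Cl loses Cl⁻: pKₐ(HCl) ≈ -7
PhCH(CH₃)–ONO₂ loses NO₃⁻: pKₐ(HNO₃) ≈ -1.3
PhCH(CH₃)–OPO(OH)₂ loses H₂PO₄⁻: pKₐ(H₃PO₄) ≈ 2.1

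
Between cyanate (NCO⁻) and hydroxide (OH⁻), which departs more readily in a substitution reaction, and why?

cyanate (NCO⁻)

cyanate (NCO⁻) is the better leaving group.
pKₐ(HOCN) ≈ 3.5 versus pKₐ(H₂O) ≈ 15.7: cyanate (NCO⁻) is the much weaker base.
Resonance between N and O.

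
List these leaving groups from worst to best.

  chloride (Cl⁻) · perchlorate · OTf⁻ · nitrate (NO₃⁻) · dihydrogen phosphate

Rank by basicity of the departing species: weakest base leaves most easily.
OTf⁻: pKₐ(CF₃SO₃H (triflic acid)) ≈ -14 — charge spread over three oxygens and a CF₃ group; the premier leaving group in synthesis
perchlorate: pKₐ(HClO₄) ≈ -10
chloride (Cl⁻): pKₐ(HCl) ≈ -7 — moderately weak base
nitrate (NO₃⁻): pKₐ(HNO₃) ≈ -1.3
dihydrogen phosphate: pKₐ(H₃PO₄) ≈ 2.1 — moderate base; biological leaving group after further activation
Listed from poorest to best leaving group as asked.

dihydrogen phosphate < nitrate (NO₃⁻) < chloride (Cl⁻) < perchlorate < OTf⁻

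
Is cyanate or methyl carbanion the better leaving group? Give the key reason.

cyanate is the better leaving group.
pKₐ(HOCN) ≈ 3.5 versus pKₐ(CH₄) ≈ 48: cyanate is the much weaker base.
Resonance between N and O.

cyanate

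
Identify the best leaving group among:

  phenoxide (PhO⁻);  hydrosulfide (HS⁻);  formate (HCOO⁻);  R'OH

R'OH

Rank by basicity of the departing species: weakest base leaves most easily.
R'OH: pKₐ(R'OH₂⁺) ≈ -2.4
formate (HCOO⁻): pKₐ(HCOOH) ≈ 3.8
hydrosulfide (HS⁻): pKₐ(H₂S) ≈ 7
phenoxide (PhO⁻): pKₐ(C₆H₅OH (phenol)) ≈ 10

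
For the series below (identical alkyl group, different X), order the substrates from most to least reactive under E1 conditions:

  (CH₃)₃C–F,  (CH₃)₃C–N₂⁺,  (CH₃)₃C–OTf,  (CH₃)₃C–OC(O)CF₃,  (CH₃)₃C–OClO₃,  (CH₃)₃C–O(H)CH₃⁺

(CH₃)₃C–N₂⁺ > (CH₃)₃C–OTf > (CH₃)₃C–OClO₃ > (CH₃)₃C–O(H)CH₃⁺ > (CH₃)₃C–OC(O)CF₃ > (CH₃)₃C–F

Same R in every case — rank the leaving groups.
Leaving-group ability tracks the stability of the departed species; conjugate-acid pKₐ is the usual yardstick (lower pKₐ → better LG).
(CH₃)₃C–N₂⁺ loses N₂: no meaningful conjugate acid; N₂ departs as an exceptionally stable neutral molecule
(CH₃)₃C–OTf loses OTf⁻: pKₐ(CF₃SO₃H (triflic acid)) ≈ -14
(CH₃)₃C–OClO₃ loses ClO₄⁻: pKₐ(HClO₄) ≈ -10
(CH₃)₃C–O(H)CH₃⁺ loses R'OH: pKₐ(R'OH₂⁺) ≈ -2.4
(CH₃)₃C–OC(O)CF₃ loses CF₃COO⁻: pKₐ(CF₃COOH) ≈ 0.2
(CH₃)₃C–F loses F⁻: pKₐ(HF) ≈ 3.2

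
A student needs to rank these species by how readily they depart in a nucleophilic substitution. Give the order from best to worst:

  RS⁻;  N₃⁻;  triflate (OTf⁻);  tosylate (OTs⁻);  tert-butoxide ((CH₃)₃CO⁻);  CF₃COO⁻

Leaving-group ability tracks the stability of the departed species; conjugate-acid pKₐ is the usual yardstick (lower pKₐ → better LG).
triflate (OTf⁻): pKₐ(CF₃SO₃H (triflic acid)) ≈ -14
tosylate (OTs⁻): pKₐ(p-CH₃C₆H₄SO₃H (TsOH)) ≈ -2.8
CF₃COO⁻: pKₐ(CF₃COOH) ≈ 0.2
N₃⁻: pKₐ(HN₃) ≈ 4.7
RS⁻: pKₐ(RSH (a thiol)) ≈ 10.5
tert-butoxide ((CH₃)₃CO⁻): pKₐ(t-BuOH) ≈ 18

triflate (OTf⁻) > tosylate (OTs⁻) > CF₃COO⁻ > N₃⁻ > RS⁻ > tert-butoxide ((CH₃)₃CO⁻)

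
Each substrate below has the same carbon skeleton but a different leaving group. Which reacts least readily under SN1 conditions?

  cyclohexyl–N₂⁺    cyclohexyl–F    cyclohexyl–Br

The skeletons are identical, so relative rate is governed entirely by leaving-group ability.
A good leaving group is a weak base: the lower the pKₐ of its conjugate acid, the more readily it departs.
cyclohexyl–N₂⁺ loses N₂: no meaningful conjugate acid; N₂ departs as an exceptionally stable neutral molecule
cyclohexyl–Br loses Br⁻: pKₐ(HBr) ≈ -9
cyclohexyl–F loses F⁻: pKₐ(HF) ≈ 3.2

cyclohexyl–F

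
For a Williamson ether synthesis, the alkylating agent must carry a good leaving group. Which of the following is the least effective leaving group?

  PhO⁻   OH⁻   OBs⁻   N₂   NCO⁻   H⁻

H⁻

N₂: no meaningful conjugate acid; N₂ departs as an exceptionally stable neutral molecule
OBs⁻: pKₐ(p-BrC₆H₄SO₃H) ≈ -2.8
NCO⁻: pKₐ(HOCN) ≈ 3.5
PhO⁻: pKₐ(C₆H₅OH (phenol)) ≈ 10
OH⁻: pKₐ(H₂O) ≈ 15.7
H⁻: pKₐ(H₂) ≈ 36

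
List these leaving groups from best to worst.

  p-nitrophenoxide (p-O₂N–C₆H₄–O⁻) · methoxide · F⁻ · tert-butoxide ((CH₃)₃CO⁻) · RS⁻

F⁻ > p-nitrophenoxide (p-O₂N–C₆H₄–O⁻) > RS⁻ > methoxide > tert-butoxide ((CH₃)₃CO⁻)

A good leaving group is a weak base: the lower the pKₐ of its conjugate acid, the more readily it departs.
F⁻: pKₐ(HF) ≈ 3.2 — small and strongly basic; the poor halide leaving group
p-nitrophenoxide (p-O₂N–C₆H₄–O⁻): pKₐ(p-nitrophenol) ≈ 7.2 — nitro group delocalises the charge; the classic chromogenic LG
RS⁻: pKₐ(RSH (a thiol)) ≈ 10.5 — moderately basic; rarely leaves without activation
methoxide: pKₐ(CH₃OH) ≈ 15.5 — strong base; alkoxides do not leave unassisted
tert-butoxide ((CH₃)₃CO⁻): pKₐ(t-BuOH) ≈ 18 — bulky, strongly basic alkoxide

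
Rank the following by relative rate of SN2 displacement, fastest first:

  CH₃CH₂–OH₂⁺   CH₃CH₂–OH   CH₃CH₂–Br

CH₃CH₂–Br > CH₃CH₂–OH₂⁺ > CH₃CH₂–OH

With the same alkyl group throughout, only the leaving group differentiates the rates.
Leaving-group ability tracks the stability of the departed species; conjugate-acid pKₐ is the usual yardstick (lower pKₐ → better LG).
CH₃CH₂–Br loses Br⁻: pKₐ(HBr) ≈ -9
CH₃CH₂–OH₂⁺ loses H₂O: pKₐ(H₃O⁺) ≈ -1.7
CH₃CH₂–OH loses OH⁻: pKₐ(H₂O) ≈ 15.7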